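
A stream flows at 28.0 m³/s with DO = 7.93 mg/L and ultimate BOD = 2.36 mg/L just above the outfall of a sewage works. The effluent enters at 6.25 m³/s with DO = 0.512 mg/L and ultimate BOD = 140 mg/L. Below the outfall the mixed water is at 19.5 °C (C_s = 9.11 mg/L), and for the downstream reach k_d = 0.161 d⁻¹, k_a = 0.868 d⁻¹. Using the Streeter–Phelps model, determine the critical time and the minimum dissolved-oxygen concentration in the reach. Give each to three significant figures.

t_c ≈ 1.65 d; minimum DO ≈ 5.20 mg/L

Mixed DO = (28.0×7.93 + 6.25×0.512)/(28.0+6.25) = 225.2/34.25 = 6.576 mg/L.
Mixed L₀ = (28.0×2.36 + 6.25×140)/(34.25) = 941.1/34.25 = 27.48 mg/L.
Initial deficit D₀ = C_s − DO₀ = 9.11 − 6.576 = 2.534 mg/L.
t_c = (1/0.7070) ln[(0.868/0.161)(1 − 2.534×0.7070/(0.161×27.48))] = 1.414 × ln(3.208) = 1.649 d.
D_c = (0.161/0.868) × 27.48 × e^(−0.161×1.649) = 0.1855 × 27.48 × 0.7669 = 3.908 mg/L.
Minimum DO = 9.11 − 3.908 = 5.202 mg/L.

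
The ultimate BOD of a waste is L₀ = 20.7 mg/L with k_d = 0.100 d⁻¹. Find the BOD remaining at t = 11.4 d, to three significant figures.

L ≈ 6.62 mg/L

L_t = L₀ e^(−k_d t) = 20.7 × e^(−0.100×11.4) = 20.7 × 0.3198 = 6.620 mg/L.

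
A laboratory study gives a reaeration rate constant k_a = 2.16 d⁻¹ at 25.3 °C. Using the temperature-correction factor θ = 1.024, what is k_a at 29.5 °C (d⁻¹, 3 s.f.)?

k_a(T₂) = k_a(T₁) · θ^(T₂−T₁) = 2.16 × 1.024^(29.5−25.3)
= 2.16 × 1.024^4.20 = 2.16 × 1.105 = 2.386 d⁻¹.

k_a ≈ 2.39 d⁻¹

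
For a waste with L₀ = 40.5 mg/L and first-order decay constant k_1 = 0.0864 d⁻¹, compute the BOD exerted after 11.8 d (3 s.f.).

y_t = L₀(1 − e^(−k_1 t)) = 40.5 × (1 − e^(−0.0864×11.8))
= 40.5 × (1 − 0.3608) = 40.5 × 0.6392 = 25.89 mg/L.

y ≈ 25.9 mg/L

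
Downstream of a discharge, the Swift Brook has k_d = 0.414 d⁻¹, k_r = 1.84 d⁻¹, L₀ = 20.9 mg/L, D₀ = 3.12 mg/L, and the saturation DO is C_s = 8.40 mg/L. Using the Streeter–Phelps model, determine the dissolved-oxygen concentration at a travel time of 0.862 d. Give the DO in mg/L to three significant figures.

k_d L₀/(k_r−k_d) = 0.414×20.9/(1.84−0.414) = 8.653/1.426 = 6.068 mg/L.
e^(−k_d t) = e^(−0.414×0.8620) = 0.6999; e^(−k_r t) = e^(−1.84×0.8620) = 0.2047.
D = 6.068 × (0.6999 − 0.2047) + 3.12 × 0.2047 = 3.004 + 0.6387 = 3.643 mg/L.
DO = C_s − D = 8.40 − 3.643 = 4.757 mg/L.

DO ≈ 4.76 mg/L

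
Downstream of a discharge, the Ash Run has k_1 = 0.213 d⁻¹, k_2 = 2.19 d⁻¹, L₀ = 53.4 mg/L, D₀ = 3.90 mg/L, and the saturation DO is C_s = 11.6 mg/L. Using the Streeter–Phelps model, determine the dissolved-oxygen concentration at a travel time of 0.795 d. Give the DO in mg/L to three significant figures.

k_1 L₀/(k_2−k_1) = 0.213×53.4/(2.19−0.213) = 11.37/1.977 = 5.753 mg/L.
e^(−k_1 t) = e^(−0.213×0.7950) = 0.8442; e^(−k_2 t) = e^(−2.19×0.7950) = 0.1753.
D = 5.753 × (0.8442 − 0.1753) + 3.90 × 0.1753 = 3.848 + 0.6838 = 4.532 mg/L.
DO = C_s − D = 11.6 − 4.532 = 7.068 mg/L.

DO ≈ 7.07 mg/L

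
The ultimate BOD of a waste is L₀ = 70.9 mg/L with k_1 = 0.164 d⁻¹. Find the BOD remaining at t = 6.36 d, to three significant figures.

L_t = L₀ e^(−k_1 t) = 70.9 × e^(−0.164×6.36) = 70.9 × 0.3524 = 24.98 mg/L.

L ≈ 25.0 mg/L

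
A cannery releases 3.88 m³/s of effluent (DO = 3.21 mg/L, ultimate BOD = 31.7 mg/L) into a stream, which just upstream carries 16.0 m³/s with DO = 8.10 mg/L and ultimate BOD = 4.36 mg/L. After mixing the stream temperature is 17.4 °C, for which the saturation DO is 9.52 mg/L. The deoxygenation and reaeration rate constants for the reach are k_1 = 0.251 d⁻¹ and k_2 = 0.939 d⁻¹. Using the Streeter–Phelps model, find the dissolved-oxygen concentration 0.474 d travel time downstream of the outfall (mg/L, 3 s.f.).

Mixed DO = (16.0×8.10 + 3.88×3.21)/(16.0+3.88) = 142.1/19.88 = 7.146 mg/L.
Mixed L₀ = (16.0×4.36 + 3.88×31.7)/(19.88) = 192.8/19.88 = 9.696 mg/L.
Initial deficit D₀ = C_s − DO₀ = 9.52 − 7.146 = 2.374 mg/L.
D(0.474) = [0.251×9.696/(0.939−0.251)](e^(−0.251×0.474) − e^(−0.939×0.474)) + 2.374 e^(−0.939×0.474)
= 3.537 × (0.8878 − 0.6408) + 2.374 × 0.6408 = 2.395 mg/L.
DO = 9.52 − 2.395 = 7.125 mg/L.

DO ≈ 7.12 mg/L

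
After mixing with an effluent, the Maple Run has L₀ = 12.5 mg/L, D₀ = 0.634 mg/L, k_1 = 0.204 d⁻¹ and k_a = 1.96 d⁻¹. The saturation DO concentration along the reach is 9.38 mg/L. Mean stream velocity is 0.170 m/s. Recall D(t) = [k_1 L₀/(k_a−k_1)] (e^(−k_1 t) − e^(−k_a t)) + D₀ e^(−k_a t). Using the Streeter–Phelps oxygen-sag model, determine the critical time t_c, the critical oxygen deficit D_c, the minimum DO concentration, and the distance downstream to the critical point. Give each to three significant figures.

At the critical point dD/dt = 0, so k_1 L₀ e^(−k_1 t) = k_a D. Substituting D(t) from the Streeter–Phelps equation and solving for t gives
t_c = ln[(k_a/k_1)(1 − D₀(k_a−k_1)/(k_1 L₀))] / (k_a−k_1).
Here k_a−k_1 = 1.756 d⁻¹ and 1 − D₀(k_a−k_1)/(k_1 L₀) = 1 − 0.634×1.756/(0.204×12.5) = 0.5634, so
t_c = ln(9.608 × 0.5634) / 1.756 = 1.689 / 1.756 = 0.9617 d.
L(t_c) = L₀ e^(−k_1 t_c) = 12.5 × 0.8219 = 10.27 mg/L, and at the critical point k_a D_c = k_1 L, so D_c = (0.204/1.96) × 10.27 = 1.069 mg/L.
Minimum DO = C_s − D_c = 9.38 − 1.069 = 8.311 mg/L.
x_c = v t_c = 0.170 m/s × 0.9617 d × 86400 s/d = 14130 m ≈ 14.1 km.

t_c ≈ 0.962 d; D_c ≈ 1.07 mg/L; min DO ≈ 8.31 mg/L; x_c ≈ 14.1 km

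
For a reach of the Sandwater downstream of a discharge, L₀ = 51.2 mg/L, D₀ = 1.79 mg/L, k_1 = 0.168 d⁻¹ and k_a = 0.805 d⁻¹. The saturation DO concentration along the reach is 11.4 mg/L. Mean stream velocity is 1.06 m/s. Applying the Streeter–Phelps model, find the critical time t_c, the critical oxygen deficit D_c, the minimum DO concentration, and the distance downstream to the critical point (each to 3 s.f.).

With k_a/k_1 = 4.792 and 1 − D₀(k_a−k_1)/(k_1 L₀) = 0.8674,
t_c = ln(4.792 × 0.8674) / (0.805 − 0.168) = ln(4.156) / 0.6370 = 1.425/0.6370 = 2.237 d.
D_c = (k_1/k_a) L₀ e^(−k_1 t_c) = (0.168/0.805) × 51.2 × e^(−0.168×2.237) = 0.2087 × 51.2 × 0.6868 = 7.338 mg/L.
Minimum DO = C_s − D_c = 11.4 − 7.338 = 4.062 mg/L.
x_c = v t_c = 1.06 m/s × 2.237 d × 86400 s/d = 204800 m ≈ 205 km.

t_c ≈ 2.24 d; D_c ≈ 7.34 mg/L; min DO ≈ 4.06 mg/L; x_c ≈ 205 km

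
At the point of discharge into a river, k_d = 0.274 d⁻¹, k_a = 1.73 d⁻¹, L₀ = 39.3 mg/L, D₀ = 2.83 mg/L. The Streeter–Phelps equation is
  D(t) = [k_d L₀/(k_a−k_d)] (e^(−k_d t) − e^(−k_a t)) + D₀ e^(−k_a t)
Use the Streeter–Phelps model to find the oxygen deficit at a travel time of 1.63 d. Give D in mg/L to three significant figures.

k_d L₀/(k_a−k_d) = 0.274×39.3/(1.73−0.274) = 10.77/1.456 = 7.396 mg/L.
e^(−k_d t) = e^(−0.274×1.630) = 0.6398; e^(−k_a t) = e^(−1.73×1.630) = 0.05961.
D = 7.396 × (0.6398 − 0.05961) + 2.83 × 0.05961 = 4.291 + 0.1687 = 4.460 mg/L.

D ≈ 4.46 mg/L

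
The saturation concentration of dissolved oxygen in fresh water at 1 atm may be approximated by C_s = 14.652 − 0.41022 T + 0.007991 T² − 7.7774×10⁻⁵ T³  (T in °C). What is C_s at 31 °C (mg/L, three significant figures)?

C_s ≈ 7.30 mg/L

C_s = 14.652 − 0.41022×31 + 0.007991×31² − 7.7774×10⁻⁵×31³ = 7.298 mg/L.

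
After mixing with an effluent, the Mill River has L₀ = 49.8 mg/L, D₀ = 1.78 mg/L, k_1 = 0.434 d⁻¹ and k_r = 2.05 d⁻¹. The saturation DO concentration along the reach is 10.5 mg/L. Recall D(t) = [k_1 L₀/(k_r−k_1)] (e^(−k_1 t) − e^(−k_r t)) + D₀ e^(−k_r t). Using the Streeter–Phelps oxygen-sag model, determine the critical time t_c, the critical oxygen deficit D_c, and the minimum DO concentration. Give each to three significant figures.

At the critical point dD/dt = 0, so k_1 L₀ e^(−k_1 t) = k_r D. Substituting D(t) from the Streeter–Phelps equation and solving for t gives
t_c = ln[(k_r/k_1)(1 − D₀(k_r−k_1)/(k_1 L₀))] / (k_r−k_1).
Here k_r−k_1 = 1.616 d⁻¹ and 1 − D₀(k_r−k_1)/(k_1 L₀) = 1 − 1.78×1.616/(0.434×49.8) = 0.8669, so
t_c = ln(4.724 × 0.8669) / 1.616 = 1.410 / 1.616 = 0.8724 d.
D_c = (k_1/k_r) L₀ e^(−k_1 t_c) = (0.434/2.05) × 49.8 × e^(−0.434×0.8724) = 0.2117 × 49.8 × 0.6848 = 7.220 mg/L.
Minimum DO = C_s − D_c = 10.5 − 7.220 = 3.280 mg/L.

t_c ≈ 0.872 d; D_c ≈ 7.22 mg/L; min DO ≈ 3.28 mg/L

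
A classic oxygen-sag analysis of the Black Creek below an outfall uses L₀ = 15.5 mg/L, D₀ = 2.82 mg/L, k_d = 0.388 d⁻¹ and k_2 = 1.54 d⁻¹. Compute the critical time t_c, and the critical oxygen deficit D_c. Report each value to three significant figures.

t_c ≈ 0.522 d; D_c ≈ 3.19 mg/L

t_c = [1/(k_2−k_d)] ln[(k_2/k_d)(1 − D₀(k_2−k_d)/(k_d L₀))]
= [1/(1.54−0.388)] ln[(1.54/0.388)(1 − 2.82×1.152/(0.388×15.5))]
= (1/1.152) ln[3.969 × 0.4598] = 0.8681 × ln(1.825) = 0.8681 × 0.6016 = 0.5222 d.
D_c = (k_d/k_2) L₀ e^(−k_d t_c) = (0.388/1.54) × 15.5 × e^(−0.388×0.5222) = 0.2519 × 15.5 × 0.8166 = 3.189 mg/L.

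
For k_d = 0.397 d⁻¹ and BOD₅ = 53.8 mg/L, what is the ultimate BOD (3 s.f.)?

L₀ ≈ 62.4 mg/L

BOD₅ = L₀(1 − e^(−5k_d)) ⇒ L₀ = BOD₅ / (1 − e^(−5×0.397))
= 53.8 / (1 − 0.1374) = 53.8 / 0.8626 = 62.37 mg/L.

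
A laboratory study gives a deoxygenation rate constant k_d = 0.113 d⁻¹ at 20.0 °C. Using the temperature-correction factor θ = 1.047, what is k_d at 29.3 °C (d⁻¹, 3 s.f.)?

k_d(T₂) = k_d(T₁) · θ^(T₂−T₁) = 0.113 × 1.047^(29.3−20.0)
= 0.113 × 1.047^9.30 = 0.113 × 1.533 = 0.1732 d⁻¹.

k_d ≈ 0.173 d⁻¹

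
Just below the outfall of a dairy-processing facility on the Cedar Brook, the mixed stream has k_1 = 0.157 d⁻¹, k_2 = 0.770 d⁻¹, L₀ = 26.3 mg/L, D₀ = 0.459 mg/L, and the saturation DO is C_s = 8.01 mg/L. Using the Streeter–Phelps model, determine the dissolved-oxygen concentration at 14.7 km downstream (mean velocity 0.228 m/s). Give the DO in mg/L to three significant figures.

DO ≈ 5.55 mg/L

Travel time t = x/v = 14.7 km / (0.228 m/s) = 14700 m / 0.228 m/s = 64470 s = 0.7462 d.
k_1 L₀/(k_2−k_1) = 0.157×26.3/(0.770−0.157) = 4.129/0.6130 = 6.736 mg/L.
e^(−k_1 t) = e^(−0.157×0.7462) = 0.8894; e^(−k_2 t) = e^(−0.770×0.7462) = 0.5629.
D = 6.736 × (0.8894 − 0.5629) + 0.459 × 0.5629 = 2.199 + 0.2584 = 2.458 mg/L.
DO = C_s − D = 8.01 − 2.458 = 5.552 mg/L.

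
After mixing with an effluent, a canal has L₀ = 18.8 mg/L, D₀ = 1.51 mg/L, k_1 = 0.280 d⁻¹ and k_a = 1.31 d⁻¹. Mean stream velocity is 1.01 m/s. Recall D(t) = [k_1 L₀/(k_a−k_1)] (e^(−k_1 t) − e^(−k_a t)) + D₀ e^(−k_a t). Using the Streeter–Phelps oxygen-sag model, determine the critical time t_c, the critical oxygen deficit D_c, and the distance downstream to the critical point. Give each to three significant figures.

At the critical point dD/dt = 0, so k_1 L₀ e^(−k_1 t) = k_a D. Substituting D(t) from the Streeter–Phelps equation and solving for t gives
t_c = ln[(k_a/k_1)(1 − D₀(k_a−k_1)/(k_1 L₀))] / (k_a−k_1).
Here k_a−k_1 = 1.030 d⁻¹ and 1 − D₀(k_a−k_1)/(k_1 L₀) = 1 − 1.51×1.030/(0.280×18.8) = 0.7045, so
t_c = ln(4.679 × 0.7045) / 1.030 = 1.193 / 1.030 = 1.158 d.
D_c = (k_1/k_a) L₀ e^(−k_1 t_c) = (0.280/1.31) × 18.8 × e^(−0.280×1.158) = 0.2137 × 18.8 × 0.7231 = 2.906 mg/L.
x_c = v t_c = 1.01 m/s × 1.158 d × 86400 s/d = 101100 m ≈ 101 km.

t_c ≈ 1.16 d; D_c ≈ 2.91 mg/L; x_c ≈ 101 km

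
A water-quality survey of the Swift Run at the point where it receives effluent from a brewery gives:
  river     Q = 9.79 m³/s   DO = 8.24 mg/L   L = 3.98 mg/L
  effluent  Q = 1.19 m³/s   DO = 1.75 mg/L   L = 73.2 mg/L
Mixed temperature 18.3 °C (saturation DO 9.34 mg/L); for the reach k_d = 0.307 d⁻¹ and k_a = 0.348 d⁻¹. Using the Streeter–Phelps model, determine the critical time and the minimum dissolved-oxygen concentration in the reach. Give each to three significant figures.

Mixed DO = (9.79×8.24 + 1.19×1.75)/(9.79+1.19) = 82.75/10.98 = 7.537 mg/L.
Mixed L₀ = (9.79×3.98 + 1.19×73.2)/(10.98) = 126.1/10.98 = 11.48 mg/L.
Initial deficit D₀ = C_s − DO₀ = 9.34 − 7.537 = 1.803 mg/L.
t_c = (1/0.04100) ln[(0.348/0.307)(1 − 1.803×0.04100/(0.307×11.48))] = 24.39 × ln(1.110) = 2.540 d.
D_c = (0.307/0.348) × 11.48 × e^(−0.307×2.540) = 0.8822 × 11.48 × 0.4585 = 4.644 mg/L.
Minimum DO = 9.34 − 4.644 = 4.696 mg/L.

t_c ≈ 2.54 d; minimum DO ≈ 4.70 mg/L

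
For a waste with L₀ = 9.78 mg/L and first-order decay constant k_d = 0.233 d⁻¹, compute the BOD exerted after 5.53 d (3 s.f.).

y ≈ 7.08 mg/L

y_t = L₀(1 − e^(−k_d t)) = 9.78 × (1 − e^(−0.233×5.53))
= 9.78 × (1 − 0.2757) = 9.78 × 0.7243 = 7.084 mg/L.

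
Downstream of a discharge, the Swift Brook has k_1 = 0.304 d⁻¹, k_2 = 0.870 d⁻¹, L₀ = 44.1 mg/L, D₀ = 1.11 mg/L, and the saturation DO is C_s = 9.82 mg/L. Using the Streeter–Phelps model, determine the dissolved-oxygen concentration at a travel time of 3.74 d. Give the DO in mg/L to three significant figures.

k_1 L₀/(k_2−k_1) = 0.304×44.1/(0.870−0.304) = 13.41/0.5660 = 23.69 mg/L.
e^(−k_1 t) = e^(−0.304×3.740) = 0.3208; e^(−k_2 t) = e^(−0.870×3.740) = 0.03863.
D = 23.69 × (0.3208 − 0.03863) + 1.11 × 0.03863 = 6.683 + 0.04288 = 6.726 mg/L.
DO = C_s − D = 9.82 − 6.726 = 3.094 mg/L.

DO ≈ 3.09 mg/L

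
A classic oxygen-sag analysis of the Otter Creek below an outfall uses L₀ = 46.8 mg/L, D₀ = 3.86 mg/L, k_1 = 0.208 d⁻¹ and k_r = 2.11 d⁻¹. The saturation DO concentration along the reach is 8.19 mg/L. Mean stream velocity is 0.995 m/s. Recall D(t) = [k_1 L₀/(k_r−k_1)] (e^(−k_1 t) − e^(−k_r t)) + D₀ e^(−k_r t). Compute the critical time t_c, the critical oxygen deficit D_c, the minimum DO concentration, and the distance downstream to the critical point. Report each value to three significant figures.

t_c ≈ 0.480 d; D_c ≈ 4.17 mg/L; min DO ≈ 4.02 mg/L; x_c ≈ 41.3 km

t_c = [1/(k_r−k_1)] ln[(k_r/k_1)(1 − D₀(k_r−k_1)/(k_1 L₀))]
= [1/(2.11−0.208)] ln[(2.11/0.208)(1 − 3.86×1.902/(0.208×46.8))]
= (1/1.902) ln[10.14 × 0.2458] = 0.5258 × ln(2.493) = 0.5258 × 0.9137 = 0.4804 d.
D_c = (k_1/k_r) L₀ e^(−k_1 t_c) = (0.208/2.11) × 46.8 × e^(−0.208×0.4804) = 0.09858 × 46.8 × 0.9049 = 4.175 mg/L.
Minimum DO = C_s − D_c = 8.19 − 4.175 = 4.015 mg/L.
x_c = v t_c = 0.995 m/s × 0.4804 d × 86400 s/d = 41300 m ≈ 41.3 km.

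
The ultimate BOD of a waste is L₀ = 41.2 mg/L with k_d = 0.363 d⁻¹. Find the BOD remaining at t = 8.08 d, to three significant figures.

L_t = L₀ e^(−k_d t) = 41.2 × e^(−0.363×8.08) = 41.2 × 0.05323 = 2.193 mg/L.

L ≈ 2.19 mg/L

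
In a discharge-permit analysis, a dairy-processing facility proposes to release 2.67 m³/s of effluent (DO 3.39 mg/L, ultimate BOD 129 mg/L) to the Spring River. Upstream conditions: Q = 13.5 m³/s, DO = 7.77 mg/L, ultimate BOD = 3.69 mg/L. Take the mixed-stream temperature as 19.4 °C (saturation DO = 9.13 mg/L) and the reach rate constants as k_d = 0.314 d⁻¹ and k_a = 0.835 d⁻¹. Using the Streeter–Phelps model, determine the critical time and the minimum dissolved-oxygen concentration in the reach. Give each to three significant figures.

Mixed DO = (13.5×7.77 + 2.67×3.39)/(13.5+2.67) = 113.9/16.17 = 7.047 mg/L.
Mixed L₀ = (13.5×3.69 + 2.67×129)/(16.17) = 394.2/16.17 = 24.38 mg/L.
Initial deficit D₀ = C_s − DO₀ = 9.13 − 7.047 = 2.083 mg/L.
t_c = (1/0.5210) ln[(0.835/0.314)(1 − 2.083×0.5210/(0.314×24.38))] = 1.919 × ln(2.282) = 1.584 d.
D_c = (0.314/0.835) × 24.38 × e^(−0.314×1.584) = 0.3760 × 24.38 × 0.6082 = 5.576 mg/L.
Minimum DO = 9.13 − 5.576 = 3.554 mg/L.

t_c ≈ 1.58 d; minimum DO ≈ 3.55 mg/L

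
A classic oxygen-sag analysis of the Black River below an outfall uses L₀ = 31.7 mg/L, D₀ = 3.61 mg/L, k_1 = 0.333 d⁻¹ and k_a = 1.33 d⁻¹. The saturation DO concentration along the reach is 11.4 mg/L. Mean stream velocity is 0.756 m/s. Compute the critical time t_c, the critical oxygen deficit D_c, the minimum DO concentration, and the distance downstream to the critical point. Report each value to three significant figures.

t_c = [1/(k_a−k_1)] ln[(k_a/k_1)(1 − D₀(k_a−k_1)/(k_1 L₀))]
= [1/(1.33−0.333)] ln[(1.33/0.333)(1 − 3.61×0.9970/(0.333×31.7))]
= (1/0.9970) ln[3.994 × 0.6590] = 1.003 × ln(2.632) = 1.003 × 0.9678 = 0.9707 d.
L(t_c) = L₀ e^(−k_1 t_c) = 31.7 × 0.7238 = 22.94 mg/L, and at the critical point k_a D_c = k_1 L, so D_c = (0.333/1.33) × 22.94 = 5.745 mg/L.
Minimum DO = C_s − D_c = 11.4 − 5.745 = 5.655 mg/L.
x_c = v t_c = 0.756 m/s × 0.9707 d × 86400 s/d = 63410 m ≈ 63.4 km.

t_c ≈ 0.971 d; D_c ≈ 5.74 mg/L; min DO ≈ 5.66 mg/L; x_c ≈ 63.4 km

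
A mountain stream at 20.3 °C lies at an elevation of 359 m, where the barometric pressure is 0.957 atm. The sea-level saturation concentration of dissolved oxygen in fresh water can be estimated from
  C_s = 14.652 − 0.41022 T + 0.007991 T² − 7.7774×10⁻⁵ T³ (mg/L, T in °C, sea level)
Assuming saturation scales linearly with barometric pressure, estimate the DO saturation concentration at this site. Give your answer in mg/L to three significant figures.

At sea level: C_s = 14.652 − 0.41022×20.3 + 0.007991×20.3² − 7.7774×10⁻⁵×20.3³ = 8.967 mg/L.
Pressure correction: C_s' = 8.967 × 0.957 = 8.581 mg/L.

C_s ≈ 8.58 mg/L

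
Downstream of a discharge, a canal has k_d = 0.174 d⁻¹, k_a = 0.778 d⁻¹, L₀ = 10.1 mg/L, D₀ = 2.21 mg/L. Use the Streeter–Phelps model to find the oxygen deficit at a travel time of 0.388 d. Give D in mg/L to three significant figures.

k_d L₀/(k_a−k_d) = 0.174×10.1/(0.778−0.174) = 1.757/0.6040 = 2.910 mg/L.
e^(−k_d t) = e^(−0.174×0.3880) = 0.9347; e^(−k_a t) = e^(−0.778×0.3880) = 0.7394.
D = 2.910 × (0.9347 − 0.7394) + 2.21 × 0.7394 = 0.5682 + 1.634 = 2.202 mg/L.

D ≈ 2.20 mg/L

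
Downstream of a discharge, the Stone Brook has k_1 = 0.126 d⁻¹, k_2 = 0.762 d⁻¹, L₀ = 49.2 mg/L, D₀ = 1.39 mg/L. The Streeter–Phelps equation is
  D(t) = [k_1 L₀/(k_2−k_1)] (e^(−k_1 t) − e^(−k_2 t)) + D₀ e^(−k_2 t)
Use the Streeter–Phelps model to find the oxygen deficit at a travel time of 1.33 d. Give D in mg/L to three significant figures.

k_1 L₀/(k_2−k_1) = 0.126×49.2/(0.762−0.126) = 6.199/0.6360 = 9.747 mg/L.
e^(−k_1 t) = e^(−0.126×1.330) = 0.8457; e^(−k_2 t) = e^(−0.762×1.330) = 0.3630.
D = 9.747 × (0.8457 − 0.3630) + 1.39 × 0.3630 = 4.705 + 0.5045 = 5.210 mg/L.

D ≈ 5.21 mg/L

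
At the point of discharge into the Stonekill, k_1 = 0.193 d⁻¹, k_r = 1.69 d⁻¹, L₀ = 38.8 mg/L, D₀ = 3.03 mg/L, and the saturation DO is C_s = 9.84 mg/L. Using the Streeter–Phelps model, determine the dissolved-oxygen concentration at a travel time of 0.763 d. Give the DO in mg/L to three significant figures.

k_1 L₀/(k_r−k_1) = 0.193×38.8/(1.69−0.193) = 7.488/1.497 = 5.002 mg/L.
e^(−k_1 t) = e^(−0.193×0.7630) = 0.8631; e^(−k_r t) = e^(−1.69×0.7630) = 0.2754.
D = 5.002 × (0.8631 − 0.2754) + 3.03 × 0.2754 = 2.940 + 0.8345 = 3.774 mg/L.
DO = C_s − D = 9.84 − 3.774 = 6.066 mg/L.

DO ≈ 6.07 mg/L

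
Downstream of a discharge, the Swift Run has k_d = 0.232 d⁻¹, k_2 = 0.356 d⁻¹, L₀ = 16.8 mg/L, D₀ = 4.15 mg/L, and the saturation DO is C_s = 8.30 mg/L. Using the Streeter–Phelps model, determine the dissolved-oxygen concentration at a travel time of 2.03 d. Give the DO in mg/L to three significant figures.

k_d L₀/(k_2−k_d) = 0.232×16.8/(0.356−0.232) = 3.898/0.1240 = 31.43 mg/L.
e^(−k_d t) = e^(−0.232×2.030) = 0.6244; e^(−k_2 t) = e^(−0.356×2.030) = 0.4854.
D = 31.43 × (0.6244 − 0.4854) + 4.15 × 0.4854 = 4.368 + 2.015 = 6.382 mg/L.
DO = C_s − D = 8.30 − 6.382 = 1.918 mg/L.

DO ≈ 1.92 mg/L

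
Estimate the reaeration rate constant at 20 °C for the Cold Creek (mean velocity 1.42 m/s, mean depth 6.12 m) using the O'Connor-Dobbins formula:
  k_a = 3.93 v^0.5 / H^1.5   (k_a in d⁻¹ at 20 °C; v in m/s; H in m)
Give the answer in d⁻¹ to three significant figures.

k_a = 3.93 × 1.42^0.5 / 6.12^1.5 = 3.93 × 1.192 / 15.14 = 0.3093 d⁻¹.

k_a ≈ 0.309 d⁻¹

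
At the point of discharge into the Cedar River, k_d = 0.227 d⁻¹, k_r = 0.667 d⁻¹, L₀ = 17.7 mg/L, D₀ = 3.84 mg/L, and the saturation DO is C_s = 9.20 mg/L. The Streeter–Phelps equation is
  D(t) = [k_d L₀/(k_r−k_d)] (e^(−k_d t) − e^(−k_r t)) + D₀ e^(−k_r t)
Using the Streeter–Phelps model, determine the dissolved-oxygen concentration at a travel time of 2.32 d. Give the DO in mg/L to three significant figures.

DO ≈ 4.93 mg/L

k_d L₀/(k_r−k_d) = 0.227×17.7/(0.667−0.227) = 4.018/0.4400 = 9.132 mg/L.
e^(−k_d t) = e^(−0.227×2.320) = 0.5906; e^(−k_r t) = e^(−0.667×2.320) = 0.2128.
D = 9.132 × (0.5906 − 0.2128) + 3.84 × 0.2128 = 3.450 + 0.8171 = 4.267 mg/L.
DO = C_s − D = 9.20 − 4.267 = 4.933 mg/L.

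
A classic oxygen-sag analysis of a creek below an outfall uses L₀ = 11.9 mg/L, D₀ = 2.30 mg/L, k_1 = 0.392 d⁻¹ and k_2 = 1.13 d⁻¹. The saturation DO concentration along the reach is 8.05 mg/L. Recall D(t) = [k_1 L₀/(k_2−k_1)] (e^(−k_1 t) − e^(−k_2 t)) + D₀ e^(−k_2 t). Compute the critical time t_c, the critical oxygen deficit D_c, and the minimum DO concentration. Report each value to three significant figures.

t_c ≈ 0.822 d; D_c ≈ 2.99 mg/L; min DO ≈ 5.06 mg/L

At the critical point dD/dt = 0, so k_1 L₀ e^(−k_1 t) = k_2 D. Substituting D(t) from the Streeter–Phelps equation and solving for t gives
t_c = ln[(k_2/k_1)(1 − D₀(k_2−k_1)/(k_1 L₀))] / (k_2−k_1).
Here k_2−k_1 = 0.7380 d⁻¹ and 1 − D₀(k_2−k_1)/(k_1 L₀) = 1 − 2.30×0.7380/(0.392×11.9) = 0.6361, so
t_c = ln(2.883 × 0.6361) / 0.7380 = 0.6064 / 0.7380 = 0.8216 d.
D_c = (k_1/k_2) L₀ e^(−k_1 t_c) = (0.392/1.13) × 11.9 × e^(−0.392×0.8216) = 0.3469 × 11.9 × 0.7246 = 2.991 mg/L.
Minimum DO = C_s − D_c = 8.05 − 2.991 = 5.059 mg/L.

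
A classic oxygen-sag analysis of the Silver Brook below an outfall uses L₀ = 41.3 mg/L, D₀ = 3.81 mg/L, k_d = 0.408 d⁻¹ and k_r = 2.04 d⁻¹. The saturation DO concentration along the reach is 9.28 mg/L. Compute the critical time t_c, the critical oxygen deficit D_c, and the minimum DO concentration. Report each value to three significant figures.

t_c ≈ 0.704 d; D_c ≈ 6.20 mg/L; min DO ≈ 3.08 mg/L

t_c = [1/(k_r−k_d)] ln[(k_r/k_d)(1 − D₀(k_r−k_d)/(k_d L₀))]
= [1/(2.04−0.408)] ln[(2.04/0.408)(1 − 3.81×1.632/(0.408×41.3))]
= (1/1.632) ln[5.000 × 0.6310] = 0.6127 × ln(3.155) = 0.6127 × 1.149 = 0.7040 d.
L(t_c) = L₀ e^(−k_d t_c) = 41.3 × 0.7503 = 30.99 mg/L, and at the critical point k_r D_c = k_d L, so D_c = (0.408/2.04) × 30.99 = 6.198 mg/L.
Minimum DO = C_s − D_c = 9.28 − 6.198 = 3.082 mg/L.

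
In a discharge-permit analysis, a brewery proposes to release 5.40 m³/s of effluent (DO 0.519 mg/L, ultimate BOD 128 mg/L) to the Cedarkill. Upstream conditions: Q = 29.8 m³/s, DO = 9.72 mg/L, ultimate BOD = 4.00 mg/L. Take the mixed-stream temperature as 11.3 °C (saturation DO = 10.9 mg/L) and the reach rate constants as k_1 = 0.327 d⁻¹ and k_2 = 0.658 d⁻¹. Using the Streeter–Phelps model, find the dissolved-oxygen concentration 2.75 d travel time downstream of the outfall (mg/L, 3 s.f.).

Mixed DO = (29.8×9.72 + 5.40×0.519)/(29.8+5.40) = 292.5/35.20 = 8.308 mg/L.
Mixed L₀ = (29.8×4.00 + 5.40×128)/(35.20) = 810.4/35.20 = 23.02 mg/L.
Initial deficit D₀ = C_s − DO₀ = 10.9 − 8.308 = 2.592 mg/L.
D(2.75) = [0.327×23.02/(0.658−0.327)](e^(−0.327×2.75) − e^(−0.658×2.75)) + 2.592 e^(−0.658×2.75)
= 22.74 × (0.4069 − 0.1637) + 2.592 × 0.1637 = 5.954 mg/L.
DO = 10.9 − 5.954 = 4.946 mg/L.

DO ≈ 4.95 mg/L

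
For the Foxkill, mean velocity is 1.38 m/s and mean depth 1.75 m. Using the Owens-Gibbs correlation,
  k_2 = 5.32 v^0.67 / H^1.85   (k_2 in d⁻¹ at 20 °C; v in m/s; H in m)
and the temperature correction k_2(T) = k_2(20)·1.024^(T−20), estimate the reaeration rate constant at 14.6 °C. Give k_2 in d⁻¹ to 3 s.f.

k_2(20) = 5.32 × 1.38^0.67 / 1.75^1.85 = 5.32 × 1.241 / 2.816 = 2.344 d⁻¹.
k_2(14.6) = 2.344 × 1.024^(14.6−20) = 2.344 × 0.8798 = 2.062 d⁻¹.

k_2 ≈ 2.06 d⁻¹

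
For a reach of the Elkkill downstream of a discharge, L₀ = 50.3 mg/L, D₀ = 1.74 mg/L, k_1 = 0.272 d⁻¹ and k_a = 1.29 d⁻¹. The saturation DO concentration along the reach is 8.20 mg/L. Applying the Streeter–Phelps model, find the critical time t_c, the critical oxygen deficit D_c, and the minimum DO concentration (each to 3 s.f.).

At the critical point dD/dt = 0, so k_1 L₀ e^(−k_1 t) = k_a D. Substituting D(t) from the Streeter–Phelps equation and solving for t gives
t_c = ln[(k_a/k_1)(1 − D₀(k_a−k_1)/(k_1 L₀))] / (k_a−k_1).
Here k_a−k_1 = 1.018 d⁻¹ and 1 − D₀(k_a−k_1)/(k_1 L₀) = 1 − 1.74×1.018/(0.272×50.3) = 0.8705, so
t_c = ln(4.743 × 0.8705) / 1.018 = 1.418 / 1.018 = 1.393 d.
L(t_c) = L₀ e^(−k_1 t_c) = 50.3 × 0.6846 = 34.44 mg/L, and at the critical point k_a D_c = k_1 L, so D_c = (0.272/1.29) × 34.44 = 7.261 mg/L.
Minimum DO = C_s − D_c = 8.20 − 7.261 = 0.9388 mg/L.

t_c ≈ 1.39 d; D_c ≈ 7.26 mg/L; min DO ≈ 0.939 mg/L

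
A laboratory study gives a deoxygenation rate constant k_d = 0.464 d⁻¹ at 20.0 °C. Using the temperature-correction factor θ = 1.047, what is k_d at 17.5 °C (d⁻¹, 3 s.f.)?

k_d(T₂) = k_d(T₁) · θ^(T₂−T₁) = 0.464 × 1.047^(17.5−20.0)
= 0.464 × 1.047^-2.50 = 0.464 × 0.8915 = 0.4137 d⁻¹.

k_d ≈ 0.414 d⁻¹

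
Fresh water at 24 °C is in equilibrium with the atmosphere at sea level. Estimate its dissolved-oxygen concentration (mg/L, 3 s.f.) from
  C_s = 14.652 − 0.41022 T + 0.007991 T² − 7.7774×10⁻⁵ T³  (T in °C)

C_s = 14.652 − 0.41022×24 + 0.007991×24² − 7.7774×10⁻⁵×24³ = 8.334 mg/L.

C_s ≈ 8.33 mg/L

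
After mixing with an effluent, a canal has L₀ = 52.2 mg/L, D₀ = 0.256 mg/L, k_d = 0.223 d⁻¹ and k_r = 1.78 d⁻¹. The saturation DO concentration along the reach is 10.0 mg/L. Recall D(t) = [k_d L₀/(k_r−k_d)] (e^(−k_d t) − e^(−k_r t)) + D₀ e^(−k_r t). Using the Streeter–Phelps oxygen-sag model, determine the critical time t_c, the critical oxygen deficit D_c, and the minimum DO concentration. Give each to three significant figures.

t_c ≈ 1.31 d; D_c ≈ 4.88 mg/L; min DO ≈ 5.12 mg/L

At the critical point dD/dt = 0, so k_d L₀ e^(−k_d t) = k_r D. Substituting D(t) from the Streeter–Phelps equation and solving for t gives
t_c = ln[(k_r/k_d)(1 − D₀(k_r−k_d)/(k_d L₀))] / (k_r−k_d).
Here k_r−k_d = 1.557 d⁻¹ and 1 − D₀(k_r−k_d)/(k_d L₀) = 1 − 0.256×1.557/(0.223×52.2) = 0.9658, so
t_c = ln(7.982 × 0.9658) / 1.557 = 2.042 / 1.557 = 1.312 d.
D_c = (k_d/k_r) L₀ e^(−k_d t_c) = (0.223/1.78) × 52.2 × e^(−0.223×1.312) = 0.1253 × 52.2 × 0.7464 = 4.881 mg/L.
Minimum DO = C_s − D_c = 10.0 − 4.881 = 5.119 mg/L.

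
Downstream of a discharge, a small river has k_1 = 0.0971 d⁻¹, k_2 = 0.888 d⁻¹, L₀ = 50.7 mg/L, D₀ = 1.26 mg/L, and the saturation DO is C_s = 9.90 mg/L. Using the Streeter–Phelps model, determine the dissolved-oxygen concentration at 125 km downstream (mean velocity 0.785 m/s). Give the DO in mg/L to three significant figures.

DO ≈ 5.66 mg/L

Travel time t = x/v = 125 km / (0.785 m/s) = 125000 m / 0.785 m/s = 159200 s = 1.843 d.
k_1 L₀/(k_2−k_1) = 0.0971×50.7/(0.888−0.0971) = 4.923/0.7909 = 6.225 mg/L.
e^(−k_1 t) = e^(−0.0971×1.843) = 0.8361; e^(−k_2 t) = e^(−0.888×1.843) = 0.1946.
D = 6.225 × (0.8361 − 0.1946) + 1.26 × 0.1946 = 3.993 + 0.2453 = 4.238 mg/L.
DO = C_s − D = 9.90 − 4.238 = 5.662 mg/L.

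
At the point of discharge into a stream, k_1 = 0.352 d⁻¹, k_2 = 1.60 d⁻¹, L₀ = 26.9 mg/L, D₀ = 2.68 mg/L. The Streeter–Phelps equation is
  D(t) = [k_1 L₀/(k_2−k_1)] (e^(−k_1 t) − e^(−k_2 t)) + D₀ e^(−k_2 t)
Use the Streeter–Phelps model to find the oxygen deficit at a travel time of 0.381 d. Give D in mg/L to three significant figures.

D ≈ 3.97 mg/L

k_1 L₀/(k_2−k_1) = 0.352×26.9/(1.60−0.352) = 9.469/1.248 = 7.587 mg/L.
e^(−k_1 t) = e^(−0.352×0.3810) = 0.8745; e^(−k_2 t) = e^(−1.60×0.3810) = 0.5436.
D = 7.587 × (0.8745 − 0.5436) + 2.68 × 0.5436 = 2.511 + 1.457 = 3.968 mg/L.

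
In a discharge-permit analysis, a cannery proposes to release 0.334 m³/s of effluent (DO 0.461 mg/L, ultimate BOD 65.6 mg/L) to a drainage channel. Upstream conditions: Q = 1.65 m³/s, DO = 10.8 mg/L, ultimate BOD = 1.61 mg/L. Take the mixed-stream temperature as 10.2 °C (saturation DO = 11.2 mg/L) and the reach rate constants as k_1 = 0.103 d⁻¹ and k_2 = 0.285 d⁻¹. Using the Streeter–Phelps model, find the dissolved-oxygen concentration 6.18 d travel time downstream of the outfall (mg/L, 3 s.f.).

DO ≈ 8.33 mg/L

Mixed DO = (1.65×10.8 + 0.334×0.461)/(1.65+0.334) = 17.97/1.984 = 9.059 mg/L.
Mixed L₀ = (1.65×1.61 + 0.334×65.6)/(1.984) = 24.57/1.984 = 12.38 mg/L.
Initial deficit D₀ = C_s − DO₀ = 11.2 − 9.059 = 2.141 mg/L.
D(6.18) = [0.103×12.38/(0.285−0.103)](e^(−0.103×6.18) − e^(−0.285×6.18)) + 2.141 e^(−0.285×6.18)
= 7.008 × (0.5291 − 0.1718) + 2.141 × 0.1718 = 2.872 mg/L.
DO = 11.2 − 2.872 = 8.328 mg/L.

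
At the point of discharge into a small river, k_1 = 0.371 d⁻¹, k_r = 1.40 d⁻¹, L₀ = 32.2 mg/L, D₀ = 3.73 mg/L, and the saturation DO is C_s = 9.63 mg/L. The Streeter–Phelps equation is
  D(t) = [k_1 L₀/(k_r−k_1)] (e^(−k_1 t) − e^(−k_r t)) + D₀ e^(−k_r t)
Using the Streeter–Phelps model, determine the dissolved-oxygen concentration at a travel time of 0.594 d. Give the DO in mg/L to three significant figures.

k_1 L₀/(k_r−k_1) = 0.371×32.2/(1.40−0.371) = 11.95/1.029 = 11.61 mg/L.
e^(−k_1 t) = e^(−0.371×0.5940) = 0.8022; e^(−k_r t) = e^(−1.40×0.5940) = 0.4354.
D = 11.61 × (0.8022 − 0.4354) + 3.73 × 0.4354 = 4.259 + 1.624 = 5.883 mg/L.
DO = C_s − D = 9.63 − 5.883 = 3.747 mg/L.

DO ≈ 3.75 mg/L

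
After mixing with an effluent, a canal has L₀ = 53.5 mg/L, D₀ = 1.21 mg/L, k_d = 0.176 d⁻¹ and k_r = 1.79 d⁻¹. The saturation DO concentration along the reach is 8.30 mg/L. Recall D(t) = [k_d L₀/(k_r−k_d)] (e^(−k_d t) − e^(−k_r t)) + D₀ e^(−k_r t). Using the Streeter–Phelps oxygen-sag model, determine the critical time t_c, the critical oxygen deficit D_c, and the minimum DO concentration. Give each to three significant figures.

t_c ≈ 1.29 d; D_c ≈ 4.19 mg/L; min DO ≈ 4.11 mg/L

t_c = [1/(k_r−k_d)] ln[(k_r/k_d)(1 − D₀(k_r−k_d)/(k_d L₀))]
= [1/(1.79−0.176)] ln[(1.79/0.176)(1 − 1.21×1.614/(0.176×53.5))]
= (1/1.614) ln[10.17 × 0.7926] = 0.6196 × ln(8.061) = 0.6196 × 2.087 = 1.293 d.
D_c = (k_d/k_r) L₀ e^(−k_d t_c) = (0.176/1.79) × 53.5 × e^(−0.176×1.293) = 0.09832 × 53.5 × 0.7965 = 4.190 mg/L.
Minimum DO = C_s − D_c = 8.30 − 4.190 = 4.110 mg/L.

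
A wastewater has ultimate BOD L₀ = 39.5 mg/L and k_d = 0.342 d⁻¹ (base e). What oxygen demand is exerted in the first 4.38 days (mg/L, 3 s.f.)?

y ≈ 30.7 mg/L

y_t = L₀(1 − e^(−k_d t)) = 39.5 × (1 − e^(−0.342×4.38))
= 39.5 × (1 − 0.2236) = 39.5 × 0.7764 = 30.67 mg/L.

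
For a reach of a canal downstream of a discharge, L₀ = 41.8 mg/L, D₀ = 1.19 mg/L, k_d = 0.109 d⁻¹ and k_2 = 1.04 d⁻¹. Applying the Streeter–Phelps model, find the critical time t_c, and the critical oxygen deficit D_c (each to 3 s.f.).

With k_2/k_d = 9.541 and 1 − D₀(k_2−k_d)/(k_d L₀) = 0.7568,
t_c = ln(9.541 × 0.7568) / (1.04 − 0.109) = ln(7.221) / 0.9310 = 1.977/0.9310 = 2.124 d.
D_c = (k_d/k_2) L₀ e^(−k_d t_c) = (0.109/1.04) × 41.8 × e^(−0.109×2.124) = 0.1048 × 41.8 × 0.7934 = 3.476 mg/L.

t_c ≈ 2.12 d; D_c ≈ 3.48 mg/L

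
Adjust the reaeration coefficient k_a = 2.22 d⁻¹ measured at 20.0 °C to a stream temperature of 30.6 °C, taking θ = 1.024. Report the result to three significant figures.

k_a(T₂) = k_a(T₁) · θ^(T₂−T₁) = 2.22 × 1.024^(30.6−20.0)
= 2.22 × 1.024^10.6 = 2.22 × 1.286 = 2.855 d⁻¹.

k_a ≈ 2.85 d⁻¹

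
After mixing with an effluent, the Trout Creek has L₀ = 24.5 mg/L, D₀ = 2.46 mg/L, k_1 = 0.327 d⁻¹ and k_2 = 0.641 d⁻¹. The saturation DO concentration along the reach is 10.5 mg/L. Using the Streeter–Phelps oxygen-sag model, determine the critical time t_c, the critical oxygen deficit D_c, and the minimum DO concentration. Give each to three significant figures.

With k_2/k_1 = 1.960 and 1 − D₀(k_2−k_1)/(k_1 L₀) = 0.9036,
t_c = ln(1.960 × 0.9036) / (0.641 − 0.327) = ln(1.771) / 0.3140 = 0.5717/0.3140 = 1.821 d.
D_c = (k_1/k_2) L₀ e^(−k_1 t_c) = (0.327/0.641) × 24.5 × e^(−0.327×1.821) = 0.5101 × 24.5 × 0.5514 = 6.891 mg/L.
Minimum DO = C_s − D_c = 10.5 − 6.891 = 3.609 mg/L.

t_c ≈ 1.82 d; D_c ≈ 6.89 mg/L; min DO ≈ 3.61 mg/L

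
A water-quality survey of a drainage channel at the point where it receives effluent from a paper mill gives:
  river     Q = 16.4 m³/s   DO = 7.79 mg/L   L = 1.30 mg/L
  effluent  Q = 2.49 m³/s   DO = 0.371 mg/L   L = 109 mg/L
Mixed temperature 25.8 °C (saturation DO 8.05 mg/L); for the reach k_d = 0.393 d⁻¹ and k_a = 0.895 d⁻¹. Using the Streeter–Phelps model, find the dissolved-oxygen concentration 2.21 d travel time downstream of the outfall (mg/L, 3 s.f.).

Mixed DO = (16.4×7.79 + 2.49×0.371)/(16.4+2.49) = 128.7/18.89 = 6.812 mg/L.
Mixed L₀ = (16.4×1.30 + 2.49×109)/(18.89) = 292.7/18.89 = 15.50 mg/L.
Initial deficit D₀ = C_s − DO₀ = 8.05 − 6.812 = 1.238 mg/L.
D(2.21) = [0.393×15.50/(0.895−0.393)](e^(−0.393×2.21) − e^(−0.895×2.21)) + 1.238 e^(−0.895×2.21)
= 12.13 × (0.4196 − 0.1384) + 1.238 × 0.1384 = 3.583 mg/L.
DO = 8.05 − 3.583 = 4.467 mg/L.

DO ≈ 4.47 mg/L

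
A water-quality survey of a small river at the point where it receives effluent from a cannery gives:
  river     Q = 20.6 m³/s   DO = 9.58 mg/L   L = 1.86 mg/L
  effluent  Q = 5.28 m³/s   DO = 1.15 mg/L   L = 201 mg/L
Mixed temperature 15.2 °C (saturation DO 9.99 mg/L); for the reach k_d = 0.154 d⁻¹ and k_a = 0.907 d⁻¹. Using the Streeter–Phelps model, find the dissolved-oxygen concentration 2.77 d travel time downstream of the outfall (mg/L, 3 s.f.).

DO ≈ 4.85 mg/L

Mixed DO = (20.6×9.58 + 5.28×1.15)/(20.6+5.28) = 203.4/25.88 = 7.860 mg/L.
Mixed L₀ = (20.6×1.86 + 5.28×201)/(25.88) = 1100/25.88 = 42.49 mg/L.
Initial deficit D₀ = C_s − DO₀ = 9.99 − 7.860 = 2.130 mg/L.
D(2.77) = [0.154×42.49/(0.907−0.154)](e^(−0.154×2.77) − e^(−0.907×2.77)) + 2.130 e^(−0.907×2.77)
= 8.689 × (0.6527 − 0.08107) + 2.130 × 0.08107 = 5.140 mg/L.
DO = 9.99 − 5.140 = 4.850 mg/L.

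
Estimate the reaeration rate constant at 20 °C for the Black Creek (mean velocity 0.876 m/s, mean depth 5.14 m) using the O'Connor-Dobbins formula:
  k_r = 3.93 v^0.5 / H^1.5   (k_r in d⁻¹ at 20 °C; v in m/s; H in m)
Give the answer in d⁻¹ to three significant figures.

k_r = 3.93 × 0.876^0.5 / 5.14^1.5 = 3.93 × 0.9359 / 11.65 = 0.3156 d⁻¹.

k_r ≈ 0.316 d⁻¹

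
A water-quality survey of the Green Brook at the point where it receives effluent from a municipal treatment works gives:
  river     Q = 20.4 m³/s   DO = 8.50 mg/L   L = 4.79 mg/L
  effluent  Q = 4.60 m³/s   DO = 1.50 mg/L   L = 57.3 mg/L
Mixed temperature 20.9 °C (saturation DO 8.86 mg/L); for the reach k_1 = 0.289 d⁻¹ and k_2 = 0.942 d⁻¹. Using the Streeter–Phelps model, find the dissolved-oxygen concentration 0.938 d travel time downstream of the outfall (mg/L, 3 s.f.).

DO ≈ 5.95 mg/L

Mixed DO = (20.4×8.50 + 4.60×1.50)/(20.4+4.60) = 180.3/25.00 = 7.212 mg/L.
Mixed L₀ = (20.4×4.79 + 4.60×57.3)/(25.00) = 361.3/25.00 = 14.45 mg/L.
Initial deficit D₀ = C_s − DO₀ = 8.86 − 7.212 = 1.648 mg/L.
D(0.938) = [0.289×14.45/(0.942−0.289)](e^(−0.289×0.938) − e^(−0.942×0.938)) + 1.648 e^(−0.942×0.938)
= 6.396 × (0.7626 − 0.4133) + 1.648 × 0.4133 = 2.915 mg/L.
DO = 8.86 − 2.915 = 5.945 mg/L.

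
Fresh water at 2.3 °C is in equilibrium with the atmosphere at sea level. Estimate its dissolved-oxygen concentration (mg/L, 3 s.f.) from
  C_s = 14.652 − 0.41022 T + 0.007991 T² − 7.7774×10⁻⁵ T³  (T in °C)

C_s = 14.652 − 0.41022×2.3 + 0.007991×2.3² − 7.7774×10⁻⁵×2.3³ = 13.75 mg/L.

C_s ≈ 13.7 mg/L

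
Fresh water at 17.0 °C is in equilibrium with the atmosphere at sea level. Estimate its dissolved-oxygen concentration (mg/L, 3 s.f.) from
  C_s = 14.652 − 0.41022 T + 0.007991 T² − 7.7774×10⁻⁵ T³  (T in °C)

C_s = 14.652 − 0.41022×17.0 + 0.007991×17.0² − 7.7774×10⁻⁵×17.0³ = 9.606 mg/L.

C_s ≈ 9.61 mg/L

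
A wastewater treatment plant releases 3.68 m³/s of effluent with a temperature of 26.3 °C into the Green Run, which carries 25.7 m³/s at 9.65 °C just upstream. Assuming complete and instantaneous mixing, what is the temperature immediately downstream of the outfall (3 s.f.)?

Flow-weighted mixing: C = (Q_r C_r + Q_w C_w)/(Q_r + Q_w)
= (25.7×9.65 + 3.68×26.3)/(25.7 + 3.68) = 344.8/29.38 = 11.74 °C.

11.7 °C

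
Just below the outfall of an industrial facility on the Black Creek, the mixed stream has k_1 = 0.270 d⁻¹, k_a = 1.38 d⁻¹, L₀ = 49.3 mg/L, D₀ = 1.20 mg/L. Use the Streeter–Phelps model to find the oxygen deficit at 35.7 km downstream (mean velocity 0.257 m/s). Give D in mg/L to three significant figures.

Travel time t = x/v = 35.7 km / (0.257 m/s) = 35700 m / 0.257 m/s = 138900 s = 1.608 d.
k_1 L₀/(k_a−k_1) = 0.270×49.3/(1.38−0.270) = 13.31/1.110 = 11.99 mg/L.
e^(−k_1 t) = e^(−0.270×1.608) = 0.6479; e^(−k_a t) = e^(−1.38×1.608) = 0.1087.
D = 11.99 × (0.6479 − 0.1087) + 1.20 × 0.1087 = 6.465 + 0.1305 = 6.595 mg/L.

D ≈ 6.60 mg/L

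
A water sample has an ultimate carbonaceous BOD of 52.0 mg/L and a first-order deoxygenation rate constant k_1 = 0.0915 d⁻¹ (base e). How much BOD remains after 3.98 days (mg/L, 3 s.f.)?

L ≈ 36.1 mg/L

L_t = L₀ e^(−k_1 t) = 52.0 × e^(−0.0915×3.98) = 52.0 × 0.6948 = 36.13 mg/L.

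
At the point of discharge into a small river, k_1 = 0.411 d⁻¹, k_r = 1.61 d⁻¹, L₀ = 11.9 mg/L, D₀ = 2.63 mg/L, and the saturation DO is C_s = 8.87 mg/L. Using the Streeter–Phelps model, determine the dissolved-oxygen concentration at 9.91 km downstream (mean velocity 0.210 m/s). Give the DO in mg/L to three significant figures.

Travel time t = x/v = 9.91 km / (0.210 m/s) = 9910 m / 0.210 m/s = 47190 s = 0.5462 d.
k_1 L₀/(k_r−k_1) = 0.411×11.9/(1.61−0.411) = 4.891/1.199 = 4.079 mg/L.
e^(−k_1 t) = e^(−0.411×0.5462) = 0.7989; e^(−k_r t) = e^(−1.61×0.5462) = 0.4150.
D = 4.079 × (0.7989 − 0.4150) + 2.63 × 0.4150 = 1.566 + 1.092 = 2.657 mg/L.
DO = C_s − D = 8.87 − 2.657 = 6.213 mg/L.

DO ≈ 6.21 mg/L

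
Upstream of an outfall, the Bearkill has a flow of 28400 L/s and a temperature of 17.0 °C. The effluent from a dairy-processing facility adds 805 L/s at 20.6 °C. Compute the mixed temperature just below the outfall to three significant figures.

17.1 °C

Flow-weighted mixing: C = (Q_r C_r + Q_w C_w)/(Q_r + Q_w)
= (28400×17.0 + 805×20.6)/(28400 + 805) = 499400/29200 = 17.10 °C.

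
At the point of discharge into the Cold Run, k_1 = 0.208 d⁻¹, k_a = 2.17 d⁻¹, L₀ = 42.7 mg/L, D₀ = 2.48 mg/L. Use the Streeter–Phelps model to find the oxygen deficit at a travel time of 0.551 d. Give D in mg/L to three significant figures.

D ≈ 3.42 mg/L

k_1 L₀/(k_a−k_1) = 0.208×42.7/(2.17−0.208) = 8.882/1.962 = 4.527 mg/L.
e^(−k_1 t) = e^(−0.208×0.5510) = 0.8917; e^(−k_a t) = e^(−2.17×0.5510) = 0.3025.
D = 4.527 × (0.8917 − 0.3025) + 2.48 × 0.3025 = 2.667 + 0.7502 = 3.417 mg/L.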